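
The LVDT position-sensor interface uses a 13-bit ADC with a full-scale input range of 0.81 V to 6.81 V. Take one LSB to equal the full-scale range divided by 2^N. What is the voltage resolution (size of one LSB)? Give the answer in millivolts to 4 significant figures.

0.7324 mV

Range = 6.81 − (0.81) = 6 V.
2^13 = 8192 levels.
LSB = 6 V ÷ 2^13 = 6/8192 V = 0.7324 mV.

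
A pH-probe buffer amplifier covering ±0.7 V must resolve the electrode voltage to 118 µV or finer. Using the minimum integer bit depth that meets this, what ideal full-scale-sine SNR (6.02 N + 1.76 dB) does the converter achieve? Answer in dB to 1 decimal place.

86.0 dB

The full-scale span is 0.7 − (-0.7) = 1.4 V.
Levels needed ≥ 1.4/118 µV = 11860. 2^14 = 16384 suffices, so N_min = 14.
SNR = 6.02 × 14 + 1.76 = 86.04 dB.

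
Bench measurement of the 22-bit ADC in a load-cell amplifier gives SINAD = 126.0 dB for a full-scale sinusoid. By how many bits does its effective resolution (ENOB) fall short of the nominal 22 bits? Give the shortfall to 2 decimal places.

1.36 bits

N_eff = (126.0 − 1.76)/6.02 = 20.6379 bits.
Shortfall = 22 − 20.6379 = 1.3621 bits.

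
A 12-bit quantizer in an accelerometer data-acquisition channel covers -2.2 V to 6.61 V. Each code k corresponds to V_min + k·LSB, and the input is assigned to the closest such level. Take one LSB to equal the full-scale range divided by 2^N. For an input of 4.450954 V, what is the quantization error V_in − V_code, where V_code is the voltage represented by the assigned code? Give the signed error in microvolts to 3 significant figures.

+436 µV

The full-scale span is 6.61 − (-2.2) = 8.81 V. LSB = 8.81 V / 2^12 ≈ 2.151 mV.
Position in LSBs: (4.450954 − (-2.2)) × 4096/8.81 = 3092.2029; rounding gives k = 3092.
V_code = V_min + k × range/2^12 = -2.2 + 3092 × 8.81/4096 = 4.450517578 V.
V_in − V_code = 4.450954 − (4.450517578) = +436 µV.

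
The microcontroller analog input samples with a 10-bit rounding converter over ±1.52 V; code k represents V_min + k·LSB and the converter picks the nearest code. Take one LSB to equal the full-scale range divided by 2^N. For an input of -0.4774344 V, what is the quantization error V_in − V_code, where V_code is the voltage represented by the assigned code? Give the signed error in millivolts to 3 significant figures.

The full-scale span is 1.52 − (-1.52) = 3.04 V. LSB = 3.04 V / 2^10 ≈ 2.969 mV.
(-0.4774344 − (-1.52)) / LSB = 1.0425656 × 1024/3.04 = 351.1800. Nearest integer: k = 351.
V_code = V_min + k × range/2^10 = -1.52 + 351 × 3.04/1024 = -0.4779687500 V.
e = -0.4774344 − (-0.4779687500) = +0.534 mV.

+0.534 mV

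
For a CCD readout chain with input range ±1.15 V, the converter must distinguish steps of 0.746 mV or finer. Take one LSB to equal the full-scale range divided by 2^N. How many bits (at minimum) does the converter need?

12 bits

Range = 1.15 − (-1.15) = 2.3 V.
Required number of levels: 2.3/0.746 mV = 3083.1; smallest N with 2^N ≥ that is 12.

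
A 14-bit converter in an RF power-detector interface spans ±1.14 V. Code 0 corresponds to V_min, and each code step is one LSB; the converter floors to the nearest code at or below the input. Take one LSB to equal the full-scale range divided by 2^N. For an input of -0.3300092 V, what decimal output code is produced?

Full-scale range = 1.14 V − (-1.14 V) = 2.28 V. LSB = 2.28 V / 2^14 ≈ 139.2 µV.
V_in − V_min = -0.3300092 − (-1.14) = 0.8099908 V.
Divide by LSB: 0.8099908 × 16384/2.28 = 5820.5655.
Truncating gives code 5820.

5820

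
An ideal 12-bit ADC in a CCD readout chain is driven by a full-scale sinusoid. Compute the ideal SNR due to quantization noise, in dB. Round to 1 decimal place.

74.0 dB

Ideal quantization SNR: 6.02 × 12 + 1.76 dB = 74.0 dB.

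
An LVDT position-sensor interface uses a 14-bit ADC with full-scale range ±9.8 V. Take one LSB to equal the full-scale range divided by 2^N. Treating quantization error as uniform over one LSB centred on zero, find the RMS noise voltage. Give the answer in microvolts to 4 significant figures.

345.3 µV

Full-scale range = 9.8 V − (-9.8 V) = 19.6 V.
LSB = 19.6 V / 2^14 = 1.19629 mV.
σ_q = LSB/√12 = 1.19629 mV/3.4641 = 345.3 µV.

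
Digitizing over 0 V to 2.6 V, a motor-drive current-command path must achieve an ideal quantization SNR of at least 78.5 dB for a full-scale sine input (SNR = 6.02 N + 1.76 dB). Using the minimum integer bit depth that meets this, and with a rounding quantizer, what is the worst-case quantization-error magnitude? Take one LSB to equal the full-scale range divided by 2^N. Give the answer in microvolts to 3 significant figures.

159 µV

Full-scale range = 2.6 V.
N ≥ (78.5 − 1.76)/6.02 = 12.748 → N_min = 13.
LSB = 2.6 V / 2^13 = 317.38 µV.
Half an LSB is 159 µV.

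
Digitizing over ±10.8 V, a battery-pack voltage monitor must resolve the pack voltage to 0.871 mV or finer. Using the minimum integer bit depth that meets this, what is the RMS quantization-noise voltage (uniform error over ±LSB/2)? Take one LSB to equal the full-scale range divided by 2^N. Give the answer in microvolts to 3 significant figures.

Full-scale range = 10.8 V − (-10.8 V) = 21.6 V.
21.6 V / 0.871 mV = 24800. Since 2^14 = 16384 and 2^15 = 32768, N = 15.
LSB = 21.6 V / 2^15 = 0.65918 mV.
V_rms = LSB/√12 = 190 µV.

190 µV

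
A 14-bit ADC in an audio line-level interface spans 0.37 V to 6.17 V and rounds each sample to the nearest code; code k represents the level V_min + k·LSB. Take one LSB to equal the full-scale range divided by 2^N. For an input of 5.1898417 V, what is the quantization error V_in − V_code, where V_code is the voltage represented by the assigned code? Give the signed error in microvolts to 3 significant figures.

Range = 6.17 − (0.37) = 5.8 V. LSB = 5.8 V / 2^14 ≈ 354.0 µV.
(V_in − V_min)/LSB = (5.1898417 − (0.37)) × 16384/5.8 = 13615.2218 → nearest code k = 13615.
V_code = 0.37 + (13615/16384) × 5.8 = 5.1897631836 V.
e = 5.1898417 − (5.1897631836) = +78.5 µV.

+78.5 µV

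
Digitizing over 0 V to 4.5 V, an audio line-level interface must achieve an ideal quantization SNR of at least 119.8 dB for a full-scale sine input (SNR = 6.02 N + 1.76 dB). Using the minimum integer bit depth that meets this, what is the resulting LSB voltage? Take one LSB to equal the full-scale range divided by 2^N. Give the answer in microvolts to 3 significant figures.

4.29 µV

V_FS = 4.5 V.
6.02 N + 1.76 ≥ 119.8 gives N ≥ 19.608, so the minimum integer is 20.
One LSB is 4.5 V / 1048576 = 4.29 µV.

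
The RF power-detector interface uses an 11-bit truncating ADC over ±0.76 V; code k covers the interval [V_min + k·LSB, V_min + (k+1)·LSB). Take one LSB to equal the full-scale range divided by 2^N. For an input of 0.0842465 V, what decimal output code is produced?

1137

Span: 0.76 V − (-0.76 V) = 1.52 V. LSB = 1.52 V / 2^11 ≈ 0.7422 mV.
V_in − V_min = 0.0842465 − (-0.76) = 0.8442465 V.
Divide by LSB: 0.8442465 × 2048/1.52 = 1137.5111.
Truncating gives code 1137.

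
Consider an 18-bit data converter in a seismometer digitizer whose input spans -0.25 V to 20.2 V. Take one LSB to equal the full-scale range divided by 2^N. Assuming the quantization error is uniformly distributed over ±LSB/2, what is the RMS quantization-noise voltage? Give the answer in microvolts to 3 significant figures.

22.5 µV

Range = 20.2 − (-0.25) = 20.45 V.
One LSB is 20.45 V / 262144 = 78.011 µV.
For a uniform distribution on [−LSB/2, +LSB/2], V_rms = LSB/√12 = 78.011 µV/3.4641 = 22.5 µV.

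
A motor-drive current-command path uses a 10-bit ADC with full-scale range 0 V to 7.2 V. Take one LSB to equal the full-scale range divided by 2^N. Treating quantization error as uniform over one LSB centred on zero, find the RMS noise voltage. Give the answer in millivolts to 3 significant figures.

2.03 mV

Full-scale range = 7.2 V.
One LSB is 7.2 V / 1024 = 7.0313 mV.
For a uniform distribution on [−LSB/2, +LSB/2], V_rms = LSB/√12 = 7.0313 mV/3.4641 = 2.03 mV.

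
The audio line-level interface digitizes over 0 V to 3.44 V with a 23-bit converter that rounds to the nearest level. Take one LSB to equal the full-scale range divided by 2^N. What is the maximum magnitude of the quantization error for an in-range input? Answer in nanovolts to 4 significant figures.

205.0 nV

Span = 3.44 V.
LSB = 3.44 V ÷ 2^23 = 3.44/8388608 V = 410.080 nV.
A rounding quantizer has |error| ≤ LSB/2 = 205.0 nV.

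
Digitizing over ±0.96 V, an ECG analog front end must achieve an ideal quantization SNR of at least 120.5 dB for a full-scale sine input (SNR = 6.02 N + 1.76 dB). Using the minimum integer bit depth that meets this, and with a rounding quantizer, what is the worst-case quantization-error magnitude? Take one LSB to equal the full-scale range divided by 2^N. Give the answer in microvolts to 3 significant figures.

0.916 µV

Range = 0.96 − (-0.96) = 1.92 V.
N ≥ (120.5 − 1.76)/6.02 = 19.724 → N_min = 20.
One LSB is 1.92 V / 1048576 = 1.8311 µV.
Max error for round-to-nearest is LSB/2 = 0.916 µV.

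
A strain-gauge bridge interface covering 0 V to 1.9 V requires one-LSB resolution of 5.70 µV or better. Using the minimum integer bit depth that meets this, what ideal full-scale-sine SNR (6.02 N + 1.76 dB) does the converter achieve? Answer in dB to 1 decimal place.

Full-scale range = 1.9 V.
Required number of levels: 1.9/5.70 µV = 333330; smallest N with 2^N ≥ that is 19.
Ideal SNR at N = 19: 6.02·19 + 1.76 = 116.1 dB.

116.1 dB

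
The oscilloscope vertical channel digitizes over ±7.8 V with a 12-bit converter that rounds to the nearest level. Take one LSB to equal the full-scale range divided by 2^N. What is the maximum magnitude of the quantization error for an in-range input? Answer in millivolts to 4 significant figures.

Range = 7.8 − (-7.8) = 15.6 V.
LSB = 15.6 V / 2^12 = 3.80859 mV.
|e|_max = LSB/2 = 1.904 mV.

1.904 mV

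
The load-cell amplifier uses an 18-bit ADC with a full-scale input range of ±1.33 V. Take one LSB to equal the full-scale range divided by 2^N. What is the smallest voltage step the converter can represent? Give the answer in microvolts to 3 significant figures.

10.1 µV

Full-scale range = 1.33 V − (-1.33 V) = 2.66 V.
There are 2^18 = 262144 steps.
Step size = 2.66/262144 V = 10.1 µV.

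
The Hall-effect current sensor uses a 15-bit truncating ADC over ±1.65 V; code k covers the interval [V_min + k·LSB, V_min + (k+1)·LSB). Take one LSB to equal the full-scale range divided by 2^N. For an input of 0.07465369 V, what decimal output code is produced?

The full-scale span is 1.65 − (-1.65) = 3.3 V. LSB = 3.3 V / 2^15 ≈ 100.7 µV.
code = ⌊(V_in − V_min)/LSB⌋ = ⌊(V_in − V_min) × 2^15 / range⌋
     = ⌊(0.07465369 − (-1.65)) × 32768 / 3.3⌋ = ⌊1.72465369 × 32768/3.3⌋
     = ⌊17125.289⌋ = 17125.

17125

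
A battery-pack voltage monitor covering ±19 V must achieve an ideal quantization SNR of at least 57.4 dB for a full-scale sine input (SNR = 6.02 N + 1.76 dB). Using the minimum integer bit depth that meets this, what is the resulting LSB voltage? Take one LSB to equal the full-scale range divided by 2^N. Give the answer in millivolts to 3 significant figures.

Range = 19 − (-19) = 38 V.
N ≥ (57.4 − 1.76)/6.02 = 9.243 → N_min = 10.
LSB = 38 V ÷ 2^10 = 38/1024 V = 37.1 mV.

37.1 mV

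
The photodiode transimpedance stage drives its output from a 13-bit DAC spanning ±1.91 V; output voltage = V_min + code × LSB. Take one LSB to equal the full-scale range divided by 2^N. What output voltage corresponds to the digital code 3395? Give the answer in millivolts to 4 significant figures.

Span: 1.91 V − (-1.91 V) = 3.82 V. LSB = 3.82 V / 2^13.
V_out = -1.91 + 3395 × (3.82/8192) V
      = -1.91 + 1.58312 = -0.326882 V.

-326.9 mV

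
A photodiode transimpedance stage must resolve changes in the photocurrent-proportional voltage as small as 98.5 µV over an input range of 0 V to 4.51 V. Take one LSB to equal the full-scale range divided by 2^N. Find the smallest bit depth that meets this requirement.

16 bits

V_FS = 4.51 V.
Required number of levels: 4.51/98.5 µV = 45787; smallest N with 2^N ≥ that is 16.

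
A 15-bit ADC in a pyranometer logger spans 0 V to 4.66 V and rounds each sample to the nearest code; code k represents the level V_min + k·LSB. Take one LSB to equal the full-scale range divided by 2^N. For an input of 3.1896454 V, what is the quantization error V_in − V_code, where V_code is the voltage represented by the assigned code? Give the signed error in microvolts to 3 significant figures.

Range is 4.66 V. LSB = 4.66 V / 2^15 ≈ 142.2 µV.
(V_in − V_min)/LSB = (3.1896454 − (0)) × 32768/4.66 = 22428.8198 → nearest code k = 22429.
V_code = 0 + (22429/32768) × 4.66 = 3.1896710205 V.
e = 3.1896454 − (3.1896710205) = −25.6 µV.

−25.6 µV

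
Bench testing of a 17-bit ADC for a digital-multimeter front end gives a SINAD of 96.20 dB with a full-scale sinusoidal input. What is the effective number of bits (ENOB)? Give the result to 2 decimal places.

15.69 bits

ENOB = (96.20 − 1.76)/6.02 = 15.6877 bits.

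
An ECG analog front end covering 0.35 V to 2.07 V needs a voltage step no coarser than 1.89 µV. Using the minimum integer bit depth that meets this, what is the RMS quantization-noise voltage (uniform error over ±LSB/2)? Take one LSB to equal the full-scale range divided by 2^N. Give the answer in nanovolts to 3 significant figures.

474 nV

Range = 2.07 − (0.35) = 1.72 V.
Levels needed ≥ 1.72/1.89 µV = 910100. 2^20 = 1048576 suffices, so N_min = 20.
LSB = 1.72 V / 2^20 = 1.6403 µV.
RMS noise = LSB/√12 = 474 nV.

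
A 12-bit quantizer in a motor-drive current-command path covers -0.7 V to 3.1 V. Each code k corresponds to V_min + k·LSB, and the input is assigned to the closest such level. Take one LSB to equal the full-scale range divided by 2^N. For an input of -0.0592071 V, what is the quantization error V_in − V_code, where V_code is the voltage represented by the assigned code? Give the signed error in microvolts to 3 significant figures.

Full-scale range = 3.1 V − (-0.7 V) = 3.8 V. LSB = 3.8 V / 2^12 ≈ 0.9277 mV.
Position in LSBs: (-0.0592071 − (-0.7)) × 4096/3.8 = 690.7073; rounding gives k = 691.
V_code = V_min + k × range/2^12 = -0.7 + 691 × 3.8/4096 = -0.05893554688 V.
e = -0.0592071 − (-0.05893554688) = −272 µV.

−272 µV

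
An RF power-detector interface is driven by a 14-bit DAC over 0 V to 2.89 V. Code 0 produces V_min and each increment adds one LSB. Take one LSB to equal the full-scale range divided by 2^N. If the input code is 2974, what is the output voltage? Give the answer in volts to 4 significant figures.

0.5246 V

V_FS = 2.89 V. LSB = 2.89 V / 2^14.
V_out = 0 + 2974 × (2.89/16384) V
      = 0 V + 0.524589 V = 0.524589 V.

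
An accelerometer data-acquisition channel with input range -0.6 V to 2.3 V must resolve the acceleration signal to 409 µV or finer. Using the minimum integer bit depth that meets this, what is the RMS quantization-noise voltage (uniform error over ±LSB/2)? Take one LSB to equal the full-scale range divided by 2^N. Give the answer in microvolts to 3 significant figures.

Full-scale range = 2.3 V − (-0.6 V) = 2.9 V.
Need 2^N ≥ 2.9 V / 409 µV = 7090 → N_min = 13.
LSB = 2.9 V ÷ 2^13 = 2.9/8192 V = 354.00 µV.
V_rms = LSB/√12 = 102 µV.

102 µV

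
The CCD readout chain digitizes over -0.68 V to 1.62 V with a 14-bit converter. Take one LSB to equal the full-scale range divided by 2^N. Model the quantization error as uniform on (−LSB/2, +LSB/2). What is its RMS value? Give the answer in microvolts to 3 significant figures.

Range = 1.62 − (-0.68) = 2.3 V.
LSB = 2.3 V / 2^14 = 140.38 µV.
For a uniform distribution on [−LSB/2, +LSB/2], V_rms = LSB/√12 = 140.38 µV/3.4641 = 40.5 µV.

40.5 µV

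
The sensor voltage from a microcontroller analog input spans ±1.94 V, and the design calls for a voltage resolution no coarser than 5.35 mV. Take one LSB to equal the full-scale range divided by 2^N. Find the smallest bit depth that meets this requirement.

Full-scale range = 1.94 V − (-1.94 V) = 3.88 V.
Need 2^N ≥ 3.88 V / 5.35 mV = 725.2 → N_min = 10.

10 bits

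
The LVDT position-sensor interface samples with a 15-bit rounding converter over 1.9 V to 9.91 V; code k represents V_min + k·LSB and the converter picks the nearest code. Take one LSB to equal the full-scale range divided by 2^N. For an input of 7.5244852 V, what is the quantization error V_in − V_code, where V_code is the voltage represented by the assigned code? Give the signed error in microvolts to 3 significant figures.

+31.8 µV

The full-scale span is 9.91 − (1.9) = 8.01 V. LSB = 8.01 V / 2^15 ≈ 244.4 µV.
(V_in − V_min)/LSB = (7.5244852 − (1.9)) × 32768/8.01 = 23009.1300 → nearest code k = 23009.
V_code = V_min + k × range/2^15 = 1.9 + 23009 × 8.01/32768 = 7.5244534302 V.
e = 7.5244852 − (7.5244534302) = +31.8 µV.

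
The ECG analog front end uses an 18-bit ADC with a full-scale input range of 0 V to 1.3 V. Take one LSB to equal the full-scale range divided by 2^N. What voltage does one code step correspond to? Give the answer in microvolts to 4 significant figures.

4.959 µV

Full-scale range = 1.3 V.
There are 2^18 = 262144 steps.
Step size = 1.3/262144 V = 4.959 µV.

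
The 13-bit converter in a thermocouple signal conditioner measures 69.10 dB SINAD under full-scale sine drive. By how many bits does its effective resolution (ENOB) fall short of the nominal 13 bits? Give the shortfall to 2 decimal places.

1.81 bits

Effective bits = (69.10 − 1.76)/6.02 = 11.1860.
Lost resolution: 13 − 11.1860 = 1.8140 bits.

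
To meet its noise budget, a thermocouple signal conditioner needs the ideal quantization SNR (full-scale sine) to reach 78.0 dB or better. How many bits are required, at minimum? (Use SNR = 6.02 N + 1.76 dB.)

13 bits

Solving 6.02 N ≥ 78.0 − 1.76: N ≥ 12.664. Round up → N = 13.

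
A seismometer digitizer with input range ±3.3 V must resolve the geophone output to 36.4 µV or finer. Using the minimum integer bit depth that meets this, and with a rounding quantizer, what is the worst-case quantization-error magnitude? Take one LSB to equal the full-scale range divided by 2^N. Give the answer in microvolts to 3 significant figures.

12.6 µV

Span: 3.3 V − (-3.3 V) = 6.6 V.
6.6 V / 36.4 µV = 181300. Since 2^17 = 131072 and 2^18 = 262144, N = 18.
LSB = 6.6 V / 2^18 = 25.177 µV.
Half an LSB is 12.6 µV.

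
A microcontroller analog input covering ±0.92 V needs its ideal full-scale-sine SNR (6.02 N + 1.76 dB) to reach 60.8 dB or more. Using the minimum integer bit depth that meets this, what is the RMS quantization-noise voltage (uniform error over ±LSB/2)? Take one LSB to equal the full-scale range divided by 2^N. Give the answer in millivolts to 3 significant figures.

Range = 0.92 − (-0.92) = 1.84 V.
6.02 N + 1.76 ≥ 60.8 gives N ≥ 9.807, so the minimum integer is 10.
One LSB is 1.84 V / 1024 = 1.7969 mV.
V_rms = LSB/√12 = 0.519 mV.

0.519 mV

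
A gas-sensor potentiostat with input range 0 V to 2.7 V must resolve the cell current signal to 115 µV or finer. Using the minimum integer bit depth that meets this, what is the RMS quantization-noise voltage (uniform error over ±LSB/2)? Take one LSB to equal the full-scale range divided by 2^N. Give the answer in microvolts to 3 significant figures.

Full-scale range = 2.7 V.
Need 2^N ≥ 2.7 V / 115 µV = 23480 → N_min = 15.
Step size = 2.7/32768 V = 82.397 µV.
σ_q = LSB/√12 = 82.397 µV/3.4641 = 23.8 µV.

23.8 µV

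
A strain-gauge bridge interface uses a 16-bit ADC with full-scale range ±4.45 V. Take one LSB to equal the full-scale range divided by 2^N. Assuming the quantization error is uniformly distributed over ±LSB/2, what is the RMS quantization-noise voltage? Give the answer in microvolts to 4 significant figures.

39.20 µV

Range = 4.45 − (-4.45) = 8.9 V.
One LSB is 8.9 V / 65536 = 135.803 µV.
V_rms = LSB/√12 = 135.803 µV / √12 = 39.20 µV.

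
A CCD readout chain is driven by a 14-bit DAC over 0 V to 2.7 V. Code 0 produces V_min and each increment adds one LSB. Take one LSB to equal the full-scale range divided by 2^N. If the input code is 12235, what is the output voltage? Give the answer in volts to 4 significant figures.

V_FS = 2.7 V. LSB = 2.7 V / 2^14.
V_out = 0 + 12235 × (2.7/16384) V
      = 0 V + 2.01627 V = 2.01627 V.

2.016 V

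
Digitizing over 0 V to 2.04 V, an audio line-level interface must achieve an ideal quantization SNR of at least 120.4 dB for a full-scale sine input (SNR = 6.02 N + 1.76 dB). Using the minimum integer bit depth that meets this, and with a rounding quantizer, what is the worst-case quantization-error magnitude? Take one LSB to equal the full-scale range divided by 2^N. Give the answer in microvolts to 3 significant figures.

0.973 µV

Range is 2.04 V.
6.02 N + 1.76 ≥ 120.4 gives N ≥ 19.708, so the minimum integer is 20.
One LSB is 2.04 V / 1048576 = 1.9455 µV.
|e|_max = LSB/2 = 0.973 µV.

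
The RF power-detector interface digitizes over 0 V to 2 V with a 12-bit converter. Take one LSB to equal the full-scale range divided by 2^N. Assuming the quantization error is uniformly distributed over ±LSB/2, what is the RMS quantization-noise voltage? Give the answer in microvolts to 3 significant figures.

Range is 2 V.
LSB = 2 V ÷ 2^12 = 2/4096 V = 488.28 µV.
RMS of a uniform error over width LSB is LSB/√12 = 141 µV.

141 µV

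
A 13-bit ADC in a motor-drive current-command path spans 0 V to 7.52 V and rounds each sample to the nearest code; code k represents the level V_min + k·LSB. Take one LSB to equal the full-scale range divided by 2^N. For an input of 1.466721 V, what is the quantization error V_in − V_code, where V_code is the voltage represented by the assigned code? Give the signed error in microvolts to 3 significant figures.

V_FS = 7.52 V. LSB = 7.52 V / 2^13 ≈ 0.9180 mV.
(V_in − V_min)/LSB = (1.466721 − (0)) × 8192/7.52 = 1597.7897 → nearest code k = 1598.
Reconstructed level: 0 + 1598 × 7.52/8192 V = 1.466914063 V.
V_in − V_code = 1.466721 − (1.466914063) = −193 µV.

−193 µV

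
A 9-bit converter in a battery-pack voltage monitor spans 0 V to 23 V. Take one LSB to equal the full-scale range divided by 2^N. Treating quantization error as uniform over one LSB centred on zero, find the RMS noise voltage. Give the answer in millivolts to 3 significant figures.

Full-scale range = 23 V.
One LSB is 23 V / 512 = 44.922 mV.
V_rms = LSB/√12 = 44.922 mV / √12 = 13.0 mV.

13.0 mV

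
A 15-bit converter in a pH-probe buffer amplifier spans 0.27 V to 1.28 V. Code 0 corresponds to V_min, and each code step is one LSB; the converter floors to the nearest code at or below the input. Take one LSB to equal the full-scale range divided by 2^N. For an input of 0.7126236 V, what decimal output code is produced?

14360

The full-scale span is 1.28 − (0.27) = 1.01 V. LSB = 1.01 V / 2^15 ≈ 30.82 µV.
V_in − V_min = 0.7126236 − (0.27) = 0.4426236 V.
Divide by LSB: 0.4426236 × 32768/1.01 = 14360.2873.
Truncating gives code 14360.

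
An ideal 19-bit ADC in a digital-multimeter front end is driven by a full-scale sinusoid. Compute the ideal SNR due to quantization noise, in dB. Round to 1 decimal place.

6.02(19) + 1.76 = 114.38 + 1.76 = 116.14 dB.

116.1 dB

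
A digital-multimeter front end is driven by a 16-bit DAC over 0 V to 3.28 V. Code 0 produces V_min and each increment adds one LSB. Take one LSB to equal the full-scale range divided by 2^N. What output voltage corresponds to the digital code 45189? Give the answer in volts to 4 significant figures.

2.262 V

Range is 3.28 V. LSB = 3.28 V / 2^16.
V_out = 0 + 45189 × (3.28/65536) V
      = 0 V + 2.26166 V = 2.26166 V.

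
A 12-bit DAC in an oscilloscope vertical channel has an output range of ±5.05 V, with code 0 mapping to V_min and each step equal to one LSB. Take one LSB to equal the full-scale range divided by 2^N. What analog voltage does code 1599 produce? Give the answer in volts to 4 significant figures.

Range = 5.05 − (-5.05) = 10.1 V. LSB = 10.1 V / 2^12.
V_out = V_min + code × LSB = -5.05 V + 1599 × 10.1 V / 4096
      = -5.05 V + 3.94285 V = -1.10715 V.

-1.107 V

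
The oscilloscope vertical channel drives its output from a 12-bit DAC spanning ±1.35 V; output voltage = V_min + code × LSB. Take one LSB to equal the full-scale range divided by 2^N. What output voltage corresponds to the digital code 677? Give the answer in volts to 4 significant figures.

-0.9037 V

Full-scale range = 1.35 V − (-1.35 V) = 2.7 V. LSB = 2.7 V / 2^12.
V_out = -1.35 + 677 × (2.7/4096) V
      = -1.35 + 0.446265 = -0.903735 V.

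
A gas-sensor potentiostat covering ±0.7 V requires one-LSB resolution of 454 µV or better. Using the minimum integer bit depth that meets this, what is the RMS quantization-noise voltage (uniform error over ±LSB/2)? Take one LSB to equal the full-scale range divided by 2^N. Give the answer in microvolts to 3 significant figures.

Span: 0.7 V − (-0.7 V) = 1.4 V.
Need 2^N ≥ 1.4 V / 454 µV = 3084 → N_min = 12.
LSB = 1.4 V / 2^12 = 341.80 µV.
RMS noise = LSB/√12 = 98.7 µV.

98.7 µV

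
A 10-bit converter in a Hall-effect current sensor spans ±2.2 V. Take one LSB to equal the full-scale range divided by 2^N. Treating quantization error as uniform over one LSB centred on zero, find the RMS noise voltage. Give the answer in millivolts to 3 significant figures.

Range = 2.2 − (-2.2) = 4.4 V.
Step size = 4.4/1024 V = 4.2969 mV.
σ_q = LSB/√12 = 4.2969 mV/3.4641 = 1.24 mV.

1.24 mV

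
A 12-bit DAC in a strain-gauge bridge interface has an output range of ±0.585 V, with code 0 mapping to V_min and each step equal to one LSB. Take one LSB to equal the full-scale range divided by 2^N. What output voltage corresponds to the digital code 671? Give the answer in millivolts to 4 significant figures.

Full-scale range = 0.585 V − (-0.585 V) = 1.17 V. LSB = 1.17 V / 2^12.
V_out = -0.585 + 671 × (1.17/4096) V
      = -0.585 + 0.191667 = -0.393333 V.

-393.3 mV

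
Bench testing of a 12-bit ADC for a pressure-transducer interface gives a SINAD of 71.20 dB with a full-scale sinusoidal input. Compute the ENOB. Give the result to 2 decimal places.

ENOB = (71.20 − 1.76)/6.02 = 11.5349 bits.

11.53 bits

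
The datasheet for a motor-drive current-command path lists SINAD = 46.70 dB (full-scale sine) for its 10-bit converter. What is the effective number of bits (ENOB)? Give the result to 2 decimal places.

ENOB = (46.70 − 1.76)/6.02 = 7.4651 bits.

7.47 bits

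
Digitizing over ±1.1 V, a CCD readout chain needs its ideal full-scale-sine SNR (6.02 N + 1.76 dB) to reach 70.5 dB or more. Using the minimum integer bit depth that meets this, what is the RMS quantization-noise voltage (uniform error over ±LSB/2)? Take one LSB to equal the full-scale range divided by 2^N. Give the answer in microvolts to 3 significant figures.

Range = 1.1 − (-1.1) = 2.2 V.
N ≥ (70.5 − 1.76)/6.02 = 11.419 → N_min = 12.
LSB = 2.2 V / 2^12 = 0.53711 mV.
σ_q = LSB/√12 = 0.53711 mV/3.4641 = 155 µV.

155 µV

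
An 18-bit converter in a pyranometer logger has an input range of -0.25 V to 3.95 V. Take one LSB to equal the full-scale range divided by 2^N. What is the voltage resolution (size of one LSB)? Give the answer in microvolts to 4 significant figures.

Span: 3.95 V − (-0.25 V) = 4.2 V.
2^18 = 262144 levels.
LSB = 4.2 V ÷ 2^18 = 4.2/262144 V = 16.02 µV.

16.02 µV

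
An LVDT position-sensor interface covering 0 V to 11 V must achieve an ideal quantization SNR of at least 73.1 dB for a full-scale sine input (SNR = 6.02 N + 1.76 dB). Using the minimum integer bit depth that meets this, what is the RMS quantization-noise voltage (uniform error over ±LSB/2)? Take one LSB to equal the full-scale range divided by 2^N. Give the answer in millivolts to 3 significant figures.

Range is 11 V.
6.02 N + 1.76 ≥ 73.1 gives N ≥ 11.850, so the minimum integer is 12.
LSB = 11 V / 2^12 = 2.6855 mV.
V_rms = LSB/√12 = 0.775 mV.

0.775 mV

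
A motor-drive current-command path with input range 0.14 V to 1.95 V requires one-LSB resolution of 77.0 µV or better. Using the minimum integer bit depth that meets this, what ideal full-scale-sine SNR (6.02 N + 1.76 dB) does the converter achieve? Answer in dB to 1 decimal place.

92.1 dB

Range = 1.95 − (0.14) = 1.81 V.
Need 2^N ≥ 1.81 V / 77.0 µV = 23510 → N_min = 15.
6.02(15) + 1.76 = 92.06 dB.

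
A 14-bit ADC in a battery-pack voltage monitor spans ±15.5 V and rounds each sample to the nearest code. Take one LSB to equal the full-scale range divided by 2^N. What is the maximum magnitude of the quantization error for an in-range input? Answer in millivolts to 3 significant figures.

Full-scale range = 15.5 V − (-15.5 V) = 31 V.
LSB = 31 V / 2^14 = 1.8921 mV.
Worst-case error for round-to-nearest is half an LSB: 0.946 mV.

0.946 mV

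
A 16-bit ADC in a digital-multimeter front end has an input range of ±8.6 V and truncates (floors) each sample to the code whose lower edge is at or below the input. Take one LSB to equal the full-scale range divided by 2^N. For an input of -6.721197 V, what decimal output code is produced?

7158

Full-scale range = 8.6 V − (-8.6 V) = 17.2 V. LSB = 17.2 V / 2^16 ≈ 262.5 µV.
V_in − V_min = -6.721197 − (-8.6) = 1.878803 V.
Divide by LSB: 1.878803 × 65536/17.2 = 7158.6764.
Truncating gives code 7158.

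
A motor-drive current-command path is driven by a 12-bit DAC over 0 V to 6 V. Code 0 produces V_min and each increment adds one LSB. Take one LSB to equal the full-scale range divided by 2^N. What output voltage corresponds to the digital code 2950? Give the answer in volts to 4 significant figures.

Range is 6 V. LSB = 6 V / 2^12.
V_out = V_min + code × LSB = 0 V + 2950 × 6 V / 4096
      = 0 + 4.32129 = 4.32129 V.

4.321 V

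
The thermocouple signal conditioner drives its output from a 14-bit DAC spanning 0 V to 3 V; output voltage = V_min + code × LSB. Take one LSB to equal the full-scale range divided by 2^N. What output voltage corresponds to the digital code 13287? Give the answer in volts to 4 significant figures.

V_FS = 3 V. LSB = 3 V / 2^14.
V_out = V_min + code × LSB = 0 V + 13287 × 3 V / 16384
      = 0 V + 2.43292 V = 2.43292 V.

2.433 V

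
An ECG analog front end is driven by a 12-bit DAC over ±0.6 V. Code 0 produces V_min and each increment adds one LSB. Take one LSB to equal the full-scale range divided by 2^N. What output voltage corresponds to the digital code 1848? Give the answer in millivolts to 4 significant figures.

Range = 0.6 − (-0.6) = 1.2 V. LSB = 1.2 V / 2^12.
Output = V_min + (1848/4096) × range = -0.6 + 0.451172 × 1.2 V
      = -0.6 + 0.541406 = -0.0585938 V.

-58.59 mV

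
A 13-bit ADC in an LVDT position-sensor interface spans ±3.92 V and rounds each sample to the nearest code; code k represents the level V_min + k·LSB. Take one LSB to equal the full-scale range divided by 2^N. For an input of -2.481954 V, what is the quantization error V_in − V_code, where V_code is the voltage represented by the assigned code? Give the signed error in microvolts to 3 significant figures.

Range = 3.92 − (-3.92) = 7.84 V. LSB = 7.84 V / 2^13 ≈ 0.9570 mV.
Position in LSBs: (-2.481954 − (-3.92)) × 8192/7.84 = 1502.6113; rounding gives k = 1503.
V_code = V_min + k × range/2^13 = -3.92 + 1503 × 7.84/8192 = -2.481582031 V.
V_in − V_code = -2.481954 − (-2.481582031) = −372 µV.

−372 µV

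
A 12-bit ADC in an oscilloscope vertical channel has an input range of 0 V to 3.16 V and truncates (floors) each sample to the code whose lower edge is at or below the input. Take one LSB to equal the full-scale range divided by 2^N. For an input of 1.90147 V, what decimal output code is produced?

2464

Full-scale range = 3.16 V. LSB = 3.16 V / 2^12 ≈ 0.7715 mV.
(V_in − V_min) × 2^12/range = (1.90147 − (0)) × 4096/3.16 = 2464.690.
Floor → code = 2464.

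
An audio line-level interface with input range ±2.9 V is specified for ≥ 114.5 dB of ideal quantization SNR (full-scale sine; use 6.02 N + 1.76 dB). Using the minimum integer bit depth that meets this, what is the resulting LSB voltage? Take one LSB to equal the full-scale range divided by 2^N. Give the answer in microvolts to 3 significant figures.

Range = 2.9 − (-2.9) = 5.8 V.
N ≥ (114.5 − 1.76)/6.02 = 18.728 → N_min = 19.
LSB = 5.8 V ÷ 2^19 = 5.8/524288 V = 11.1 µV.

11.1 µV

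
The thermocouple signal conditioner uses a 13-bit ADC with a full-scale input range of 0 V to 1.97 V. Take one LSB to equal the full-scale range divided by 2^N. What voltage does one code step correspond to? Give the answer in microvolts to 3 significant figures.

Range is 1.97 V.
Number of codes = 2^13 = 8192.
LSB = 1.97 V / 2^13 = 240 µV.

240 µV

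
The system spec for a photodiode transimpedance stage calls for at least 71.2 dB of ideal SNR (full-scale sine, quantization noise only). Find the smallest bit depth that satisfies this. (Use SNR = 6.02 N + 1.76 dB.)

Required N = ⌈(71.2 − 1.76)/6.02⌉ = ⌈11.535⌉ = 12.

12 bits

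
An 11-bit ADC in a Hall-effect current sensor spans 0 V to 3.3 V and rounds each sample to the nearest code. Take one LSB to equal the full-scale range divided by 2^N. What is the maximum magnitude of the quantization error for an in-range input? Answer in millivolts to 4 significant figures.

0.8057 mV

Full-scale range = 3.3 V.
Step size = 3.3/2048 V = 1.61133 mV.
Worst-case error for round-to-nearest is half an LSB: 0.8057 mV.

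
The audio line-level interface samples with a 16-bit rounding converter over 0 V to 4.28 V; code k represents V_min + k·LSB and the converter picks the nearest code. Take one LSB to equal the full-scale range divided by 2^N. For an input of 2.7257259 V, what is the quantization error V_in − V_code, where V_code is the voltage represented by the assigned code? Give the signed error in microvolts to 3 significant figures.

Range is 4.28 V. LSB = 4.28 V / 2^16 ≈ 65.31 µV.
Position in LSBs: (2.7257259 − (0)) × 65536/4.28 = 41736.7226; rounding gives k = 41737.
V_code = V_min + k × range/2^16 = 0 + 41737 × 4.28/65536 = 2.7257440186 V.
V_in − V_code = 2.7257259 − (2.7257440186) = −18.1 µV.

−18.1 µV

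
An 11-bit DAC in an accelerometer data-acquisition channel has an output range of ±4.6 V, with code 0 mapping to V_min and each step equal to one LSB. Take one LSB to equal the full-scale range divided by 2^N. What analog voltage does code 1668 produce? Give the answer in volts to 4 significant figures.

2.893 V

Full-scale range = 4.6 V − (-4.6 V) = 9.2 V. LSB = 9.2 V / 2^11.
V_out = -4.6 + 1668 × (9.2/2048) V
      = -4.6 V + 7.49297 V = 2.89297 V.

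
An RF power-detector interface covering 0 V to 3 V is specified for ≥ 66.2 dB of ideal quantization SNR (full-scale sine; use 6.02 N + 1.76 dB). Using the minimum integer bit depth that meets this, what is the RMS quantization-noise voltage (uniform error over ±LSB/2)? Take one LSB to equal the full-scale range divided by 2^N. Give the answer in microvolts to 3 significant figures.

V_FS = 3 V.
Required N = ⌈(66.2 − 1.76)/6.02⌉ = ⌈10.704⌉ = 11.
One LSB is 3 V / 2048 = 1.4648 mV.
RMS noise = LSB/√12 = 423 µV.

423 µV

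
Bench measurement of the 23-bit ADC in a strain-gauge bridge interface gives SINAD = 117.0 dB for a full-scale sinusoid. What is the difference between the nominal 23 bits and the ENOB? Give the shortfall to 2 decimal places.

N_eff = (117.0 − 1.76)/6.02 = 19.1429 bits.
Shortfall = 23 − 19.1429 = 3.8571 bits.

3.86 bits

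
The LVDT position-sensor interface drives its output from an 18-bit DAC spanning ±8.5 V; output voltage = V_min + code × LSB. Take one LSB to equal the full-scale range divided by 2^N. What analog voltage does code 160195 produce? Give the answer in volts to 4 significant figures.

1.889 V

Range = 8.5 − (-8.5) = 17 V. LSB = 17 V / 2^18.
V_out = -8.5 + 160195 × (17/262144) V
      = -8.5 V + 10.3886 V = 1.88862 V.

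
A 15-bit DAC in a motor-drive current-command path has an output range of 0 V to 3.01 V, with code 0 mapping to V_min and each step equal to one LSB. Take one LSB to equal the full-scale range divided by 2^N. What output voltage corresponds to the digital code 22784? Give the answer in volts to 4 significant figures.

2.093 V

Full-scale range = 3.01 V. LSB = 3.01 V / 2^15.
V_out = 0 + 22784 × (3.01/32768) V
      = 0 V + 2.09289 V = 2.09289 V.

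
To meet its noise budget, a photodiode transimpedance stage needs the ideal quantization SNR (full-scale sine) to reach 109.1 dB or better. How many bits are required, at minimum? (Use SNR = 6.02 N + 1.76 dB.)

Required N = ⌈(109.1 − 1.76)/6.02⌉ = ⌈17.831⌉ = 18.

18 bits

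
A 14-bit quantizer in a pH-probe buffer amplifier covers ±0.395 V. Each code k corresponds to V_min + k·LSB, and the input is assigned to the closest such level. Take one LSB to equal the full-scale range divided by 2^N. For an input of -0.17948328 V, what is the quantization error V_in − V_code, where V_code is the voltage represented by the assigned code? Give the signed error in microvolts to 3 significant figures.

−16.7 µV

The full-scale span is 0.395 − (-0.395) = 0.79 V. LSB = 0.79 V / 2^14 ≈ 48.22 µV.
Position in LSBs: (-0.17948328 − (-0.395)) × 16384/0.79 = 4469.6531; rounding gives k = 4470.
V_code = V_min + k × range/2^14 = -0.395 + 4470 × 0.79/16384 = -0.17946655273 V.
Error = V_in − V_code = -0.17948328 − (-0.17946655273) = −16.7 µV.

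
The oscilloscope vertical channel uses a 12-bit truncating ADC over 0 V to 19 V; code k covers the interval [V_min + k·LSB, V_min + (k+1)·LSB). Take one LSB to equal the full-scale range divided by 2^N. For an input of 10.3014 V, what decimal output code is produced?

2220

Span = 19 V. LSB = 19 V / 2^12 ≈ 4.639 mV.
(V_in − V_min) × 2^12/range = (10.3014 − (0)) × 4096/19 = 2220.765.
Floor → code = 2220.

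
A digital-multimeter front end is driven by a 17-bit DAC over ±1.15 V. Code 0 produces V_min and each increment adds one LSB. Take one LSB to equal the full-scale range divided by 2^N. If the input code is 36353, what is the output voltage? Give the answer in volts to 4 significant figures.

Range = 1.15 − (-1.15) = 2.3 V. LSB = 2.3 V / 2^17.
Output = V_min + (36353/131072) × range = -1.15 + 0.277351 × 2.3 V
      = -1.15 + 0.637908 = -0.512092 V.

-0.5121 V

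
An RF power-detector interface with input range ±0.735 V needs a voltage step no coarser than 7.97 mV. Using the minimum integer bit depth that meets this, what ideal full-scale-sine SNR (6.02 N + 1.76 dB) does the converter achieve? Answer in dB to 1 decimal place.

49.9 dB

Full-scale range = 0.735 V − (-0.735 V) = 1.47 V.
Levels needed ≥ 1.47/7.97 mV = 184.4. 2^8 = 256 suffices, so N_min = 8.
SNR = 6.02 × 8 + 1.76 = 49.92 dB.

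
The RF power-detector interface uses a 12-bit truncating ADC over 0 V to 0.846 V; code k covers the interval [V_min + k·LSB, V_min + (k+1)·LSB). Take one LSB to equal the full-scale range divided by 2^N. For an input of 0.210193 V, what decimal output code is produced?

1017

V_FS = 0.846 V. LSB = 0.846 V / 2^12 ≈ 206.5 µV.
V_in − V_min = 0.210193 − (0) = 0.210193 V.
Divide by LSB: 0.210193 × 4096/0.846 = 1017.6720.
Truncating gives code 1017.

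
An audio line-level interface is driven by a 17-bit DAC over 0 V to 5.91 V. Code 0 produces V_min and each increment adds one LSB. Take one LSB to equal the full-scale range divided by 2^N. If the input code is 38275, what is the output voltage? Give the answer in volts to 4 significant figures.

1.726 V

V_FS = 5.91 V. LSB = 5.91 V / 2^17.
V_out = 0 + 38275 × (5.91/131072) V
      = 0 V + 1.72581 V = 1.72581 V.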